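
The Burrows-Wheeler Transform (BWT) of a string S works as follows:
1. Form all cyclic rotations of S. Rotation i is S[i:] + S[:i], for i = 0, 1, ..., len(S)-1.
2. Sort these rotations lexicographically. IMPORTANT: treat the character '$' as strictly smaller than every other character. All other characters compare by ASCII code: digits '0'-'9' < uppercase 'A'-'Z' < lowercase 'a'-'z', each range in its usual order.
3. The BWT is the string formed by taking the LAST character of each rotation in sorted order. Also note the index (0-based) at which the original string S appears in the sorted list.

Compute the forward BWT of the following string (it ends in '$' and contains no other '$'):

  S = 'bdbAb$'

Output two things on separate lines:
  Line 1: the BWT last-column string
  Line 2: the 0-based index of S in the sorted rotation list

All 6 rotations (rotation i = S[i:]+S[:i]):
  rot[0] = bdbAb$
  rot[1] = dbAb$b
  rot[2] = bAb$bd
  rot[3] = Ab$bdb
  rot[4] = b$bdbA
  rot[5] = $bdbAb
Sorted (with $ < everything):
  sorted[0] = $bdbAb  (last char: 'b')
  sorted[1] = Ab$bdb  (last char: 'b')
  sorted[2] = b$bdbA  (last char: 'A')
  sorted[3] = bAb$bd  (last char: 'd')
  sorted[4] = bdbAb$  (last char: '$')
  sorted[5] = dbAb$b  (last char: 'b')
Last column: bbAd$b
Original string S is at sorted index 4

Answer: bbAd$b
4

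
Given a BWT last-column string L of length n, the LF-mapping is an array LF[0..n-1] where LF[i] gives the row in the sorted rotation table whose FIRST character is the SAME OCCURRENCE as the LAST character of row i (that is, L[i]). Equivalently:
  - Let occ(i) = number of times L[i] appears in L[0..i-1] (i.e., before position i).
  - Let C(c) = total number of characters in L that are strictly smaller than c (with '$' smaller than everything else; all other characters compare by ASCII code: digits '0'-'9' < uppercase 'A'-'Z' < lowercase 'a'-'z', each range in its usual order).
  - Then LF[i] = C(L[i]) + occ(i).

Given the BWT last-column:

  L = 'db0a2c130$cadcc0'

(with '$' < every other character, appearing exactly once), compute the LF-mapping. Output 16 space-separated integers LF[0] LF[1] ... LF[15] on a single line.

Answer: 14 9 1 7 5 10 4 6 2 0 11 8 15 12 13 3

Derivation:
Char counts: '$':1, '0':3, '1':1, '2':1, '3':1, 'a':2, 'b':1, 'c':4, 'd':2
C (first-col start): C('$')=0, C('0')=1, C('1')=4, C('2')=5, C('3')=6, C('a')=7, C('b')=9, C('c')=10, C('d')=14
L[0]='d': occ=0, LF[0]=C('d')+0=14+0=14
L[1]='b': occ=0, LF[1]=C('b')+0=9+0=9
L[2]='0': occ=0, LF[2]=C('0')+0=1+0=1
L[3]='a': occ=0, LF[3]=C('a')+0=7+0=7
L[4]='2': occ=0, LF[4]=C('2')+0=5+0=5
L[5]='c': occ=0, LF[5]=C('c')+0=10+0=10
L[6]='1': occ=0, LF[6]=C('1')+0=4+0=4
L[7]='3': occ=0, LF[7]=C('3')+0=6+0=6
L[8]='0': occ=1, LF[8]=C('0')+1=1+1=2
L[9]='$': occ=0, LF[9]=C('$')+0=0+0=0
L[10]='c': occ=1, LF[10]=C('c')+1=10+1=11
L[11]='a': occ=1, LF[11]=C('a')+1=7+1=8
L[12]='d': occ=1, LF[12]=C('d')+1=14+1=15
L[13]='c': occ=2, LF[13]=C('c')+2=10+2=12
L[14]='c': occ=3, LF[14]=C('c')+3=10+3=13
L[15]='0': occ=2, LF[15]=C('0')+2=1+2=3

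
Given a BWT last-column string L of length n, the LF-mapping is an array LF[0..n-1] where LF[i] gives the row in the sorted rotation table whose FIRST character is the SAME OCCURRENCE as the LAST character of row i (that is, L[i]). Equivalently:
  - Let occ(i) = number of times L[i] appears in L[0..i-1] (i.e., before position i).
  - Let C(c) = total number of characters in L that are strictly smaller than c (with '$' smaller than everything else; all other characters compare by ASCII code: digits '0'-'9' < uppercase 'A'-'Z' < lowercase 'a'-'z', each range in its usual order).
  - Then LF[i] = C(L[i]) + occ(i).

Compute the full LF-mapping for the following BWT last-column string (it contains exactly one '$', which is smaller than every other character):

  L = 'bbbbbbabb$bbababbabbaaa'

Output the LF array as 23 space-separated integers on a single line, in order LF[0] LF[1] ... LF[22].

Answer: 8 9 10 11 12 13 1 14 15 0 16 17 2 18 3 19 20 4 21 22 5 6 7

Derivation:
Char counts: '$':1, 'a':7, 'b':15
C (first-col start): C('$')=0, C('a')=1, C('b')=8
L[0]='b': occ=0, LF[0]=C('b')+0=8+0=8
L[1]='b': occ=1, LF[1]=C('b')+1=8+1=9
L[2]='b': occ=2, LF[2]=C('b')+2=8+2=10
L[3]='b': occ=3, LF[3]=C('b')+3=8+3=11
L[4]='b': occ=4, LF[4]=C('b')+4=8+4=12
L[5]='b': occ=5, LF[5]=C('b')+5=8+5=13
L[6]='a': occ=0, LF[6]=C('a')+0=1+0=1
L[7]='b': occ=6, LF[7]=C('b')+6=8+6=14
L[8]='b': occ=7, LF[8]=C('b')+7=8+7=15
L[9]='$': occ=0, LF[9]=C('$')+0=0+0=0
L[10]='b': occ=8, LF[10]=C('b')+8=8+8=16
L[11]='b': occ=9, LF[11]=C('b')+9=8+9=17
L[12]='a': occ=1, LF[12]=C('a')+1=1+1=2
L[13]='b': occ=10, LF[13]=C('b')+10=8+10=18
L[14]='a': occ=2, LF[14]=C('a')+2=1+2=3
L[15]='b': occ=11, LF[15]=C('b')+11=8+11=19
L[16]='b': occ=12, LF[16]=C('b')+12=8+12=20
L[17]='a': occ=3, LF[17]=C('a')+3=1+3=4
L[18]='b': occ=13, LF[18]=C('b')+13=8+13=21
L[19]='b': occ=14, LF[19]=C('b')+14=8+14=22
L[20]='a': occ=4, LF[20]=C('a')+4=1+4=5
L[21]='a': occ=5, LF[21]=C('a')+5=1+5=6
L[22]='a': occ=6, LF[22]=C('a')+6=1+6=7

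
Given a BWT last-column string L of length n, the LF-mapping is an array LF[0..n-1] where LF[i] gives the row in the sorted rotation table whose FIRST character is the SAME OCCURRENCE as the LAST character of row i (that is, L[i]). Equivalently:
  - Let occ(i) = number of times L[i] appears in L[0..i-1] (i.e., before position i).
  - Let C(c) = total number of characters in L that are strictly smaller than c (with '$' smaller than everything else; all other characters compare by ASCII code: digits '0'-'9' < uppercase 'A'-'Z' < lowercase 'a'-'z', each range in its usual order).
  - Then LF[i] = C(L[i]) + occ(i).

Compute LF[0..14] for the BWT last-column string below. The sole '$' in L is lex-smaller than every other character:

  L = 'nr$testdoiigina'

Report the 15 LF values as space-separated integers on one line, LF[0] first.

Answer: 8 11 0 13 3 12 14 2 10 5 6 4 7 9 1

Derivation:
Char counts: '$':1, 'a':1, 'd':1, 'e':1, 'g':1, 'i':3, 'n':2, 'o':1, 'r':1, 's':1, 't':2
C (first-col start): C('$')=0, C('a')=1, C('d')=2, C('e')=3, C('g')=4, C('i')=5, C('n')=8, C('o')=10, C('r')=11, C('s')=12, C('t')=13
L[0]='n': occ=0, LF[0]=C('n')+0=8+0=8
L[1]='r': occ=0, LF[1]=C('r')+0=11+0=11
L[2]='$': occ=0, LF[2]=C('$')+0=0+0=0
L[3]='t': occ=0, LF[3]=C('t')+0=13+0=13
L[4]='e': occ=0, LF[4]=C('e')+0=3+0=3
L[5]='s': occ=0, LF[5]=C('s')+0=12+0=12
L[6]='t': occ=1, LF[6]=C('t')+1=13+1=14
L[7]='d': occ=0, LF[7]=C('d')+0=2+0=2
L[8]='o': occ=0, LF[8]=C('o')+0=10+0=10
L[9]='i': occ=0, LF[9]=C('i')+0=5+0=5
L[10]='i': occ=1, LF[10]=C('i')+1=5+1=6
L[11]='g': occ=0, LF[11]=C('g')+0=4+0=4
L[12]='i': occ=2, LF[12]=C('i')+2=5+2=7
L[13]='n': occ=1, LF[13]=C('n')+1=8+1=9
L[14]='a': occ=0, LF[14]=C('a')+0=1+0=1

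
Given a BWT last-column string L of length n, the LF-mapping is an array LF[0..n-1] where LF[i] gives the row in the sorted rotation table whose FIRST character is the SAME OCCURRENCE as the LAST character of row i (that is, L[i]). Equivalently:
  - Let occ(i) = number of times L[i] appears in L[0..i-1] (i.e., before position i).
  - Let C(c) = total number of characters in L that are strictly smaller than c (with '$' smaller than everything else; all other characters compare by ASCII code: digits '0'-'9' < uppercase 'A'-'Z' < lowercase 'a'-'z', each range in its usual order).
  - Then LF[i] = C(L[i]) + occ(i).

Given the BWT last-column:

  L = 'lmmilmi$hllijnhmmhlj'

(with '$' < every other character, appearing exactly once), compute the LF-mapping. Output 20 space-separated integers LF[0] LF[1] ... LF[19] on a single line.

Char counts: '$':1, 'h':3, 'i':3, 'j':2, 'l':5, 'm':5, 'n':1
C (first-col start): C('$')=0, C('h')=1, C('i')=4, C('j')=7, C('l')=9, C('m')=14, C('n')=19
L[0]='l': occ=0, LF[0]=C('l')+0=9+0=9
L[1]='m': occ=0, LF[1]=C('m')+0=14+0=14
L[2]='m': occ=1, LF[2]=C('m')+1=14+1=15
L[3]='i': occ=0, LF[3]=C('i')+0=4+0=4
L[4]='l': occ=1, LF[4]=C('l')+1=9+1=10
L[5]='m': occ=2, LF[5]=C('m')+2=14+2=16
L[6]='i': occ=1, LF[6]=C('i')+1=4+1=5
L[7]='$': occ=0, LF[7]=C('$')+0=0+0=0
L[8]='h': occ=0, LF[8]=C('h')+0=1+0=1
L[9]='l': occ=2, LF[9]=C('l')+2=9+2=11
L[10]='l': occ=3, LF[10]=C('l')+3=9+3=12
L[11]='i': occ=2, LF[11]=C('i')+2=4+2=6
L[12]='j': occ=0, LF[12]=C('j')+0=7+0=7
L[13]='n': occ=0, LF[13]=C('n')+0=19+0=19
L[14]='h': occ=1, LF[14]=C('h')+1=1+1=2
L[15]='m': occ=3, LF[15]=C('m')+3=14+3=17
L[16]='m': occ=4, LF[16]=C('m')+4=14+4=18
L[17]='h': occ=2, LF[17]=C('h')+2=1+2=3
L[18]='l': occ=4, LF[18]=C('l')+4=9+4=13
L[19]='j': occ=1, LF[19]=C('j')+1=7+1=8

Answer: 9 14 15 4 10 16 5 0 1 11 12 6 7 19 2 17 18 3 13 8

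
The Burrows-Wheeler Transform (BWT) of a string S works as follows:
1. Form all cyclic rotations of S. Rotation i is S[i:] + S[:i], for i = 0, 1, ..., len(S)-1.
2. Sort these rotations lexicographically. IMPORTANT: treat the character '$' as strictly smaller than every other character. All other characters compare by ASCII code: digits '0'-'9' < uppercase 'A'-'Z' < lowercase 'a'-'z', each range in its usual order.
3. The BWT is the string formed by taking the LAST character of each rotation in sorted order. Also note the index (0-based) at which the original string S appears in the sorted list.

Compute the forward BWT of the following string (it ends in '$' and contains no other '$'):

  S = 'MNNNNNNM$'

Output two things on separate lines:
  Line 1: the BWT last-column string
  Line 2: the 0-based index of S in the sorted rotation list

All 9 rotations (rotation i = S[i:]+S[:i]):
  rot[0] = MNNNNNNM$
  rot[1] = NNNNNNM$M
  rot[2] = NNNNNM$MN
  rot[3] = NNNNM$MNN
  rot[4] = NNNM$MNNN
  rot[5] = NNM$MNNNN
  rot[6] = NM$MNNNNN
  rot[7] = M$MNNNNNN
  rot[8] = $MNNNNNNM
Sorted (with $ < everything):
  sorted[0] = $MNNNNNNM  (last char: 'M')
  sorted[1] = M$MNNNNNN  (last char: 'N')
  sorted[2] = MNNNNNNM$  (last char: '$')
  sorted[3] = NM$MNNNNN  (last char: 'N')
  sorted[4] = NNM$MNNNN  (last char: 'N')
  sorted[5] = NNNM$MNNN  (last char: 'N')
  sorted[6] = NNNNM$MNN  (last char: 'N')
  sorted[7] = NNNNNM$MN  (last char: 'N')
  sorted[8] = NNNNNNM$M  (last char: 'M')
Last column: MN$NNNNNM
Original string S is at sorted index 2

Answer: MN$NNNNNM
2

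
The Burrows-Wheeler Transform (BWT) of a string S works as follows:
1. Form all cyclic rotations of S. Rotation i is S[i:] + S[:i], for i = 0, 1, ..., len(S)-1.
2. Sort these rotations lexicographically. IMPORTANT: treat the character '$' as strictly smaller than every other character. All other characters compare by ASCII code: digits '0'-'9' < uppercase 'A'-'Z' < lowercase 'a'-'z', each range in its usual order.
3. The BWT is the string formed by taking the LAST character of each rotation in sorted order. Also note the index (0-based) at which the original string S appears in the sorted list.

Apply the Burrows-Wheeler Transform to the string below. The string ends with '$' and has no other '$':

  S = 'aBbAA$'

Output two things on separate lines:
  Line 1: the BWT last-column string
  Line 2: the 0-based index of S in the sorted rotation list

Answer: AAba$B
4

Derivation:
All 6 rotations (rotation i = S[i:]+S[:i]):
  rot[0] = aBbAA$
  rot[1] = BbAA$a
  rot[2] = bAA$aB
  rot[3] = AA$aBb
  rot[4] = A$aBbA
  rot[5] = $aBbAA
Sorted (with $ < everything):
  sorted[0] = $aBbAA  (last char: 'A')
  sorted[1] = A$aBbA  (last char: 'A')
  sorted[2] = AA$aBb  (last char: 'b')
  sorted[3] = BbAA$a  (last char: 'a')
  sorted[4] = aBbAA$  (last char: '$')
  sorted[5] = bAA$aB  (last char: 'B')
Last column: AAba$B
Original string S is at sorted index 4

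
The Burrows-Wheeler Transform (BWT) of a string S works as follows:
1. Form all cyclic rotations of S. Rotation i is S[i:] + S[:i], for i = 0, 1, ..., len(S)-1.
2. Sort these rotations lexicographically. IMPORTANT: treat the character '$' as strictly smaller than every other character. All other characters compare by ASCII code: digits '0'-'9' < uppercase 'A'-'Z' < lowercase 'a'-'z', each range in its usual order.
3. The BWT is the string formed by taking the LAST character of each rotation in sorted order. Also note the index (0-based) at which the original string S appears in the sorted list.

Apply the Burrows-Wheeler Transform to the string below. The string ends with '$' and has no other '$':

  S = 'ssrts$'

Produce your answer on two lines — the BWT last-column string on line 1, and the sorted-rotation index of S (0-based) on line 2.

Answer: ssts$r
4

Derivation:
All 6 rotations (rotation i = S[i:]+S[:i]):
  rot[0] = ssrts$
  rot[1] = srts$s
  rot[2] = rts$ss
  rot[3] = ts$ssr
  rot[4] = s$ssrt
  rot[5] = $ssrts
Sorted (with $ < everything):
  sorted[0] = $ssrts  (last char: 's')
  sorted[1] = rts$ss  (last char: 's')
  sorted[2] = s$ssrt  (last char: 't')
  sorted[3] = srts$s  (last char: 's')
  sorted[4] = ssrts$  (last char: '$')
  sorted[5] = ts$ssr  (last char: 'r')
Last column: ssts$r
Original string S is at sorted index 4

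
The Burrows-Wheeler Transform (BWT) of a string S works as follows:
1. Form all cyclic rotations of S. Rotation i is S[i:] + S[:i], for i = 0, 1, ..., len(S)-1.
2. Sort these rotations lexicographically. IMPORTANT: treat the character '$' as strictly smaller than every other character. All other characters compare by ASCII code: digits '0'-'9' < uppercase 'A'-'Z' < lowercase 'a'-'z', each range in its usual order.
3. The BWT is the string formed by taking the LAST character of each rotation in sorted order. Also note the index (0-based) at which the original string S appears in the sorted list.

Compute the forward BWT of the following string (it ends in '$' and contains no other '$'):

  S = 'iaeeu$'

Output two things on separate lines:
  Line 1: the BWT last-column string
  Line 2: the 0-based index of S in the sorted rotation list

All 6 rotations (rotation i = S[i:]+S[:i]):
  rot[0] = iaeeu$
  rot[1] = aeeu$i
  rot[2] = eeu$ia
  rot[3] = eu$iae
  rot[4] = u$iaee
  rot[5] = $iaeeu
Sorted (with $ < everything):
  sorted[0] = $iaeeu  (last char: 'u')
  sorted[1] = aeeu$i  (last char: 'i')
  sorted[2] = eeu$ia  (last char: 'a')
  sorted[3] = eu$iae  (last char: 'e')
  sorted[4] = iaeeu$  (last char: '$')
  sorted[5] = u$iaee  (last char: 'e')
Last column: uiae$e
Original string S is at sorted index 4

Answer: uiae$e
4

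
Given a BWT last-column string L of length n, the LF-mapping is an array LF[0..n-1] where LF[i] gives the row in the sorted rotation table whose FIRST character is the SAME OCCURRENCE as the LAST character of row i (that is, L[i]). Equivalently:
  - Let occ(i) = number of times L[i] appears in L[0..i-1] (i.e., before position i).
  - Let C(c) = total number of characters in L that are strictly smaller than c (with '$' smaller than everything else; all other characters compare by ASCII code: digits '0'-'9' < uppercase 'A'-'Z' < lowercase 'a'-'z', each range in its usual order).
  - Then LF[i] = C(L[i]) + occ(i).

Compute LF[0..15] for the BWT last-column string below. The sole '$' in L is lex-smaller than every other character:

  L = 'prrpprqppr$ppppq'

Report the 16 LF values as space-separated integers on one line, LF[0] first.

Answer: 1 12 13 2 3 14 10 4 5 15 0 6 7 8 9 11

Derivation:
Char counts: '$':1, 'p':9, 'q':2, 'r':4
C (first-col start): C('$')=0, C('p')=1, C('q')=10, C('r')=12
L[0]='p': occ=0, LF[0]=C('p')+0=1+0=1
L[1]='r': occ=0, LF[1]=C('r')+0=12+0=12
L[2]='r': occ=1, LF[2]=C('r')+1=12+1=13
L[3]='p': occ=1, LF[3]=C('p')+1=1+1=2
L[4]='p': occ=2, LF[4]=C('p')+2=1+2=3
L[5]='r': occ=2, LF[5]=C('r')+2=12+2=14
L[6]='q': occ=0, LF[6]=C('q')+0=10+0=10
L[7]='p': occ=3, LF[7]=C('p')+3=1+3=4
L[8]='p': occ=4, LF[8]=C('p')+4=1+4=5
L[9]='r': occ=3, LF[9]=C('r')+3=12+3=15
L[10]='$': occ=0, LF[10]=C('$')+0=0+0=0
L[11]='p': occ=5, LF[11]=C('p')+5=1+5=6
L[12]='p': occ=6, LF[12]=C('p')+6=1+6=7
L[13]='p': occ=7, LF[13]=C('p')+7=1+7=8
L[14]='p': occ=8, LF[14]=C('p')+8=1+8=9
L[15]='q': occ=1, LF[15]=C('q')+1=10+1=11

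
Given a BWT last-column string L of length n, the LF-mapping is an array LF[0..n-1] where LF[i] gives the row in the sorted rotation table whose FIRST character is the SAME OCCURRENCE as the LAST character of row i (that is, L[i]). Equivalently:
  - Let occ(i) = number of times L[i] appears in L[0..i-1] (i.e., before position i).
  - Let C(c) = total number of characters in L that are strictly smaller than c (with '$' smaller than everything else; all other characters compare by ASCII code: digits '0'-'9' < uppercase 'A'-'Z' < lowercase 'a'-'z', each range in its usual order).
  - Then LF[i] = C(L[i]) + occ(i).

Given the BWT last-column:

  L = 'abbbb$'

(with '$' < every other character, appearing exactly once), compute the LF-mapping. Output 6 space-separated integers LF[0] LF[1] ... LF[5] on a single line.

Answer: 1 2 3 4 5 0

Derivation:
Char counts: '$':1, 'a':1, 'b':4
C (first-col start): C('$')=0, C('a')=1, C('b')=2
L[0]='a': occ=0, LF[0]=C('a')+0=1+0=1
L[1]='b': occ=0, LF[1]=C('b')+0=2+0=2
L[2]='b': occ=1, LF[2]=C('b')+1=2+1=3
L[3]='b': occ=2, LF[3]=C('b')+2=2+2=4
L[4]='b': occ=3, LF[4]=C('b')+3=2+3=5
L[5]='$': occ=0, LF[5]=C('$')+0=0+0=0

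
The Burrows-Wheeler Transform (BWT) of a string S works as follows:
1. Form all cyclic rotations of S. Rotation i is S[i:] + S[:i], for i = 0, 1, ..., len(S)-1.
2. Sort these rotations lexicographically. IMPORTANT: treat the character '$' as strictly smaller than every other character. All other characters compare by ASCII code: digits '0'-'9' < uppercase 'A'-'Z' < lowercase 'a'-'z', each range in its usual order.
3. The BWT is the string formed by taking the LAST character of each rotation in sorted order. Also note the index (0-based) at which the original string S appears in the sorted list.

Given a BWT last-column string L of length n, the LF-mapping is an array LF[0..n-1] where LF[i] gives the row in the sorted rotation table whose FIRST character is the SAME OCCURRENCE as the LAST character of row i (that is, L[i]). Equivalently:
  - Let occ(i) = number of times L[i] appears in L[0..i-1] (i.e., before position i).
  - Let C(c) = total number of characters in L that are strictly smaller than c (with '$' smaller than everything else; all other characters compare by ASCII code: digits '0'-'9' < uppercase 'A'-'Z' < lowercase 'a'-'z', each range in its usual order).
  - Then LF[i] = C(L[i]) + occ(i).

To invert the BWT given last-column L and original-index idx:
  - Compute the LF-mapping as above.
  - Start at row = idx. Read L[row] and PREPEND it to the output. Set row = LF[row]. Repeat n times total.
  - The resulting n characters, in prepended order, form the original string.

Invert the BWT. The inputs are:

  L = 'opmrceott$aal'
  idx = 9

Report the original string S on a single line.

Answer: parceltomato$

Derivation:
LF mapping: 7 9 6 10 3 4 8 11 12 0 1 2 5
Walk LF starting at row 9, prepending L[row]:
  step 1: row=9, L[9]='$', prepend. Next row=LF[9]=0
  step 2: row=0, L[0]='o', prepend. Next row=LF[0]=7
  step 3: row=7, L[7]='t', prepend. Next row=LF[7]=11
  step 4: row=11, L[11]='a', prepend. Next row=LF[11]=2
  step 5: row=2, L[2]='m', prepend. Next row=LF[2]=6
  step 6: row=6, L[6]='o', prepend. Next row=LF[6]=8
  step 7: row=8, L[8]='t', prepend. Next row=LF[8]=12
  step 8: row=12, L[12]='l', prepend. Next row=LF[12]=5
  step 9: row=5, L[5]='e', prepend. Next row=LF[5]=4
  step 10: row=4, L[4]='c', prepend. Next row=LF[4]=3
  step 11: row=3, L[3]='r', prepend. Next row=LF[3]=10
  step 12: row=10, L[10]='a', prepend. Next row=LF[10]=1
  step 13: row=1, L[1]='p', prepend. Next row=LF[1]=9
Reversed output: parceltomato$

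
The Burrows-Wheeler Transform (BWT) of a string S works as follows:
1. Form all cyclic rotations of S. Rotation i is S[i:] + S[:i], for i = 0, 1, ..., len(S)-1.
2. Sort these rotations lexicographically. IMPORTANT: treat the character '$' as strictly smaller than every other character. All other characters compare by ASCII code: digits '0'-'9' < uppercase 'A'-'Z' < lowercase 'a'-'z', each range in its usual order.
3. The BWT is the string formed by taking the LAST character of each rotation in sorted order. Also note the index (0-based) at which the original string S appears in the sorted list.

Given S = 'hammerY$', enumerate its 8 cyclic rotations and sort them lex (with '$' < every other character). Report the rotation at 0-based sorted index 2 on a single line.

All 8 rotations (rotation i = S[i:]+S[:i]):
  rot[0] = hammerY$
  rot[1] = ammerY$h
  rot[2] = mmerY$ha
  rot[3] = merY$ham
  rot[4] = erY$hamm
  rot[5] = rY$hamme
  rot[6] = Y$hammer
  rot[7] = $hammerY
Sorted (with $ < everything):
  sorted[0] = $hammerY
  sorted[1] = Y$hammer
  sorted[2] = ammerY$h
  sorted[3] = erY$hamm
  sorted[4] = hammerY$
  sorted[5] = merY$ham
  sorted[6] = mmerY$ha
  sorted[7] = rY$hamme
sorted[2] = ammerY$h

Answer: ammerY$h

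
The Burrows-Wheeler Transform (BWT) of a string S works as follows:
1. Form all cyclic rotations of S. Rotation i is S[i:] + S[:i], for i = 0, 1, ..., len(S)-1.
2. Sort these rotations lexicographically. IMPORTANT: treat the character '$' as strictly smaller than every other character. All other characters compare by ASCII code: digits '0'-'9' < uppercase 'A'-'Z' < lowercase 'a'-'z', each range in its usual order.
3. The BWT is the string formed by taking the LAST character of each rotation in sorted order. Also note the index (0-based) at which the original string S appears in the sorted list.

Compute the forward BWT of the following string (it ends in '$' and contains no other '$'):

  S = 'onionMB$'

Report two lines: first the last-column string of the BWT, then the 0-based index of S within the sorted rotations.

Answer: BMnnooi$
7

Derivation:
All 8 rotations (rotation i = S[i:]+S[:i]):
  rot[0] = onionMB$
  rot[1] = nionMB$o
  rot[2] = ionMB$on
  rot[3] = onMB$oni
  rot[4] = nMB$onio
  rot[5] = MB$onion
  rot[6] = B$onionM
  rot[7] = $onionMB
Sorted (with $ < everything):
  sorted[0] = $onionMB  (last char: 'B')
  sorted[1] = B$onionM  (last char: 'M')
  sorted[2] = MB$onion  (last char: 'n')
  sorted[3] = ionMB$on  (last char: 'n')
  sorted[4] = nMB$onio  (last char: 'o')
  sorted[5] = nionMB$o  (last char: 'o')
  sorted[6] = onMB$oni  (last char: 'i')
  sorted[7] = onionMB$  (last char: '$')
Last column: BMnnooi$
Original string S is at sorted index 7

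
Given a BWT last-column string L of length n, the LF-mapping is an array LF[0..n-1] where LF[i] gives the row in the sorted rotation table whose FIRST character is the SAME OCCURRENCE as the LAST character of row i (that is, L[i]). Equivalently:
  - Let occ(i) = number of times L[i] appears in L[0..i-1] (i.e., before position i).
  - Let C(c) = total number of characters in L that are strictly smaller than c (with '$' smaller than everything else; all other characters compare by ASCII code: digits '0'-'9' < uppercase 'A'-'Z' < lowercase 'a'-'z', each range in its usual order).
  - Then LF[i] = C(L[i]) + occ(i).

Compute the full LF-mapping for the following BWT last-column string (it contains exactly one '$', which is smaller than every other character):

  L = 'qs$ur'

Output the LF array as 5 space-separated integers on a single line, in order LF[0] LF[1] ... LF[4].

Char counts: '$':1, 'q':1, 'r':1, 's':1, 'u':1
C (first-col start): C('$')=0, C('q')=1, C('r')=2, C('s')=3, C('u')=4
L[0]='q': occ=0, LF[0]=C('q')+0=1+0=1
L[1]='s': occ=0, LF[1]=C('s')+0=3+0=3
L[2]='$': occ=0, LF[2]=C('$')+0=0+0=0
L[3]='u': occ=0, LF[3]=C('u')+0=4+0=4
L[4]='r': occ=0, LF[4]=C('r')+0=2+0=2

Answer: 1 3 0 4 2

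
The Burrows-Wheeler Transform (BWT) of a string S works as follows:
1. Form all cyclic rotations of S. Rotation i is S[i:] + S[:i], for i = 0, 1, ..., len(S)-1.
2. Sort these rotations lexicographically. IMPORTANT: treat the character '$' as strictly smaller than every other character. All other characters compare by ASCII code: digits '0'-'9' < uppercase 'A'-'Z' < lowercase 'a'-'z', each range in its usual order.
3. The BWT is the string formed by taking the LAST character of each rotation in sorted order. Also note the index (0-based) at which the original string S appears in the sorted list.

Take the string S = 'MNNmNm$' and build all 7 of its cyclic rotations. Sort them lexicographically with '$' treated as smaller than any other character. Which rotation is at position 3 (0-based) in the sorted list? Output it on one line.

All 7 rotations (rotation i = S[i:]+S[:i]):
  rot[0] = MNNmNm$
  rot[1] = NNmNm$M
  rot[2] = NmNm$MN
  rot[3] = mNm$MNN
  rot[4] = Nm$MNNm
  rot[5] = m$MNNmN
  rot[6] = $MNNmNm
Sorted (with $ < everything):
  sorted[0] = $MNNmNm
  sorted[1] = MNNmNm$
  sorted[2] = NNmNm$M
  sorted[3] = Nm$MNNm
  sorted[4] = NmNm$MN
  sorted[5] = m$MNNmN
  sorted[6] = mNm$MNN
sorted[3] = Nm$MNNm

Answer: Nm$MNNm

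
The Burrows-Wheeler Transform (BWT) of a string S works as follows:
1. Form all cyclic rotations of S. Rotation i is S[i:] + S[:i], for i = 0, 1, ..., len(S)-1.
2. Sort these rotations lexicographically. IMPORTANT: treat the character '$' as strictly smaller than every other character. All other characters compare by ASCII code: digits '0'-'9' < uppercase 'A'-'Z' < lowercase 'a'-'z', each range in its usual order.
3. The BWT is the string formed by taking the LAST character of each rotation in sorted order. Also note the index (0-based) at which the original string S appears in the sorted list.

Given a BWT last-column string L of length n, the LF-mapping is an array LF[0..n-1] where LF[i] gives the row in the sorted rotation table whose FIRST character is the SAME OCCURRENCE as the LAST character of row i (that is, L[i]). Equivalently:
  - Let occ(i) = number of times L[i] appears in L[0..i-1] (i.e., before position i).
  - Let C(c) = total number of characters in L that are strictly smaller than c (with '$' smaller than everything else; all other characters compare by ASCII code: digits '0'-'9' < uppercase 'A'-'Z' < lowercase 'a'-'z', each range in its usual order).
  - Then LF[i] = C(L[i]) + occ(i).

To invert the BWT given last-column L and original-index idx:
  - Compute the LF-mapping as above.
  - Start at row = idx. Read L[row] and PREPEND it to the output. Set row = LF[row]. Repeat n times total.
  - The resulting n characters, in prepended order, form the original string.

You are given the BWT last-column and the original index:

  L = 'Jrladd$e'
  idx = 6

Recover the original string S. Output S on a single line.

LF mapping: 1 7 6 2 3 4 0 5
Walk LF starting at row 6, prepending L[row]:
  step 1: row=6, L[6]='$', prepend. Next row=LF[6]=0
  step 2: row=0, L[0]='J', prepend. Next row=LF[0]=1
  step 3: row=1, L[1]='r', prepend. Next row=LF[1]=7
  step 4: row=7, L[7]='e', prepend. Next row=LF[7]=5
  step 5: row=5, L[5]='d', prepend. Next row=LF[5]=4
  step 6: row=4, L[4]='d', prepend. Next row=LF[4]=3
  step 7: row=3, L[3]='a', prepend. Next row=LF[3]=2
  step 8: row=2, L[2]='l', prepend. Next row=LF[2]=6
Reversed output: ladderJ$

Answer: ladderJ$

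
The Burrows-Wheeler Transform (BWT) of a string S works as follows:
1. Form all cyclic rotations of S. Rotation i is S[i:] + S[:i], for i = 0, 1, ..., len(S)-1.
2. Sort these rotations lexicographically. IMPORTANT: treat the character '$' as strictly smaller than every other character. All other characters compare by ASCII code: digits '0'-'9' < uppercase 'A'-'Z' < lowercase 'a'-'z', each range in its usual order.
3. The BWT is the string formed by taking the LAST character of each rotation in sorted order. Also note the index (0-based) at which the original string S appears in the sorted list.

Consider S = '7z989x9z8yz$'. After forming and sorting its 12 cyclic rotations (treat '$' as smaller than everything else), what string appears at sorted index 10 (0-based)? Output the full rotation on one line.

Answer: z8yz$7z989x9

Derivation:
All 12 rotations (rotation i = S[i:]+S[:i]):
  rot[0] = 7z989x9z8yz$
  rot[1] = z989x9z8yz$7
  rot[2] = 989x9z8yz$7z
  rot[3] = 89x9z8yz$7z9
  rot[4] = 9x9z8yz$7z98
  rot[5] = x9z8yz$7z989
  rot[6] = 9z8yz$7z989x
  rot[7] = z8yz$7z989x9
  rot[8] = 8yz$7z989x9z
  rot[9] = yz$7z989x9z8
  rot[10] = z$7z989x9z8y
  rot[11] = $7z989x9z8yz
Sorted (with $ < everything):
  sorted[0] = $7z989x9z8yz
  sorted[1] = 7z989x9z8yz$
  sorted[2] = 89x9z8yz$7z9
  sorted[3] = 8yz$7z989x9z
  sorted[4] = 989x9z8yz$7z
  sorted[5] = 9x9z8yz$7z98
  sorted[6] = 9z8yz$7z989x
  sorted[7] = x9z8yz$7z989
  sorted[8] = yz$7z989x9z8
  sorted[9] = z$7z989x9z8y
  sorted[10] = z8yz$7z989x9
  sorted[11] = z989x9z8yz$7
sorted[10] = z8yz$7z989x9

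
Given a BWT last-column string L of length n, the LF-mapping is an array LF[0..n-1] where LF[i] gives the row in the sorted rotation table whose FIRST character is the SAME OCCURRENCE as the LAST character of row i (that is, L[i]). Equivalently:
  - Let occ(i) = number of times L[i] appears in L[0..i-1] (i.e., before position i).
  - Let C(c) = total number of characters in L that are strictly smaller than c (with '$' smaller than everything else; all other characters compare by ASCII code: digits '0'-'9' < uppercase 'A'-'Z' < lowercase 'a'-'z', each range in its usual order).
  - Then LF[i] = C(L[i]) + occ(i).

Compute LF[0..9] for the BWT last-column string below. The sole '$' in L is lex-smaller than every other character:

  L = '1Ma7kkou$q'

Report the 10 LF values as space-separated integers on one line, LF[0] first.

Char counts: '$':1, '1':1, '7':1, 'M':1, 'a':1, 'k':2, 'o':1, 'q':1, 'u':1
C (first-col start): C('$')=0, C('1')=1, C('7')=2, C('M')=3, C('a')=4, C('k')=5, C('o')=7, C('q')=8, C('u')=9
L[0]='1': occ=0, LF[0]=C('1')+0=1+0=1
L[1]='M': occ=0, LF[1]=C('M')+0=3+0=3
L[2]='a': occ=0, LF[2]=C('a')+0=4+0=4
L[3]='7': occ=0, LF[3]=C('7')+0=2+0=2
L[4]='k': occ=0, LF[4]=C('k')+0=5+0=5
L[5]='k': occ=1, LF[5]=C('k')+1=5+1=6
L[6]='o': occ=0, LF[6]=C('o')+0=7+0=7
L[7]='u': occ=0, LF[7]=C('u')+0=9+0=9
L[8]='$': occ=0, LF[8]=C('$')+0=0+0=0
L[9]='q': occ=0, LF[9]=C('q')+0=8+0=8

Answer: 1 3 4 2 5 6 7 9 0 8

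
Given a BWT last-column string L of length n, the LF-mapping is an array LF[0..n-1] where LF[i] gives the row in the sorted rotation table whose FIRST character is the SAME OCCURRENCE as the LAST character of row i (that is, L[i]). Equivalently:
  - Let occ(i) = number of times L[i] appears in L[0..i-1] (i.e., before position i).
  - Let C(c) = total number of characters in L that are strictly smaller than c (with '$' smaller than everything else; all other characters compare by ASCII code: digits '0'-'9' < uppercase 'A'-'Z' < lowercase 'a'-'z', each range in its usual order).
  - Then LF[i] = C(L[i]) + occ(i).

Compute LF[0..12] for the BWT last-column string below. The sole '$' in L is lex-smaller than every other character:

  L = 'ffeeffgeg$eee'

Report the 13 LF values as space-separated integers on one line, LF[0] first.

Char counts: '$':1, 'e':6, 'f':4, 'g':2
C (first-col start): C('$')=0, C('e')=1, C('f')=7, C('g')=11
L[0]='f': occ=0, LF[0]=C('f')+0=7+0=7
L[1]='f': occ=1, LF[1]=C('f')+1=7+1=8
L[2]='e': occ=0, LF[2]=C('e')+0=1+0=1
L[3]='e': occ=1, LF[3]=C('e')+1=1+1=2
L[4]='f': occ=2, LF[4]=C('f')+2=7+2=9
L[5]='f': occ=3, LF[5]=C('f')+3=7+3=10
L[6]='g': occ=0, LF[6]=C('g')+0=11+0=11
L[7]='e': occ=2, LF[7]=C('e')+2=1+2=3
L[8]='g': occ=1, LF[8]=C('g')+1=11+1=12
L[9]='$': occ=0, LF[9]=C('$')+0=0+0=0
L[10]='e': occ=3, LF[10]=C('e')+3=1+3=4
L[11]='e': occ=4, LF[11]=C('e')+4=1+4=5
L[12]='e': occ=5, LF[12]=C('e')+5=1+5=6

Answer: 7 8 1 2 9 10 11 3 12 0 4 5 6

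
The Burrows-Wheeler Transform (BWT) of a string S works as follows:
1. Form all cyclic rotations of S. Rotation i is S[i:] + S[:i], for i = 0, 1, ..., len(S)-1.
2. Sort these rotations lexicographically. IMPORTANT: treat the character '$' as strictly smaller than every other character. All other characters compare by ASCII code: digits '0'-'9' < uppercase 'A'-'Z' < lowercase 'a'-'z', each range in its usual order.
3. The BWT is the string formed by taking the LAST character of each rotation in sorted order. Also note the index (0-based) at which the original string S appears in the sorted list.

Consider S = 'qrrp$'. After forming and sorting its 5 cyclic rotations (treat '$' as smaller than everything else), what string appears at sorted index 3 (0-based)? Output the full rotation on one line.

All 5 rotations (rotation i = S[i:]+S[:i]):
  rot[0] = qrrp$
  rot[1] = rrp$q
  rot[2] = rp$qr
  rot[3] = p$qrr
  rot[4] = $qrrp
Sorted (with $ < everything):
  sorted[0] = $qrrp
  sorted[1] = p$qrr
  sorted[2] = qrrp$
  sorted[3] = rp$qr
  sorted[4] = rrp$q
sorted[3] = rp$qr

Answer: rp$qr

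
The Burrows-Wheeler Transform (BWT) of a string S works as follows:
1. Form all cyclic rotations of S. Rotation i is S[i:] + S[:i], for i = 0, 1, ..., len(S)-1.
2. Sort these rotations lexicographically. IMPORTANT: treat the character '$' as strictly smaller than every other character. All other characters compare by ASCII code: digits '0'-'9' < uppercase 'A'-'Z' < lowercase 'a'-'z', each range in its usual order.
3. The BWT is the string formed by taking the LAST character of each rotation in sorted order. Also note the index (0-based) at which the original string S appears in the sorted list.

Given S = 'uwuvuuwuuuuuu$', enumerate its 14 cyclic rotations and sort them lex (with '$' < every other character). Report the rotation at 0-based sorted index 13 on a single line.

Answer: wuvuuwuuuuuu$u

Derivation:
All 14 rotations (rotation i = S[i:]+S[:i]):
  rot[0] = uwuvuuwuuuuuu$
  rot[1] = wuvuuwuuuuuu$u
  rot[2] = uvuuwuuuuuu$uw
  rot[3] = vuuwuuuuuu$uwu
  rot[4] = uuwuuuuuu$uwuv
  rot[5] = uwuuuuuu$uwuvu
  rot[6] = wuuuuuu$uwuvuu
  rot[7] = uuuuuu$uwuvuuw
  rot[8] = uuuuu$uwuvuuwu
  rot[9] = uuuu$uwuvuuwuu
  rot[10] = uuu$uwuvuuwuuu
  rot[11] = uu$uwuvuuwuuuu
  rot[12] = u$uwuvuuwuuuuu
  rot[13] = $uwuvuuwuuuuuu
Sorted (with $ < everything):
  sorted[0] = $uwuvuuwuuuuuu
  sorted[1] = u$uwuvuuwuuuuu
  sorted[2] = uu$uwuvuuwuuuu
  sorted[3] = uuu$uwuvuuwuuu
  sorted[4] = uuuu$uwuvuuwuu
  sorted[5] = uuuuu$uwuvuuwu
  sorted[6] = uuuuuu$uwuvuuw
  sorted[7] = uuwuuuuuu$uwuv
  sorted[8] = uvuuwuuuuuu$uw
  sorted[9] = uwuuuuuu$uwuvu
  sorted[10] = uwuvuuwuuuuuu$
  sorted[11] = vuuwuuuuuu$uwu
  sorted[12] = wuuuuuu$uwuvuu
  sorted[13] = wuvuuwuuuuuu$u
sorted[13] = wuvuuwuuuuuu$u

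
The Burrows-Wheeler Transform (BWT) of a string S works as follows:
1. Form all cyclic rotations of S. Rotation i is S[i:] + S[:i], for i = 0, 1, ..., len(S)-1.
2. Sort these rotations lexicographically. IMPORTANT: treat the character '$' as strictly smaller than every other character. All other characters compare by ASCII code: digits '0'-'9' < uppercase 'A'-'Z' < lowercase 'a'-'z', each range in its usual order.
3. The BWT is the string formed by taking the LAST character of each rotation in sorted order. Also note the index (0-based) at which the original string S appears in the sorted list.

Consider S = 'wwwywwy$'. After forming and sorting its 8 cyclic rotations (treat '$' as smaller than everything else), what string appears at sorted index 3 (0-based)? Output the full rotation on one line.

All 8 rotations (rotation i = S[i:]+S[:i]):
  rot[0] = wwwywwy$
  rot[1] = wwywwy$w
  rot[2] = wywwy$ww
  rot[3] = ywwy$www
  rot[4] = wwy$wwwy
  rot[5] = wy$wwwyw
  rot[6] = y$wwwyww
  rot[7] = $wwwywwy
Sorted (with $ < everything):
  sorted[0] = $wwwywwy
  sorted[1] = wwwywwy$
  sorted[2] = wwy$wwwy
  sorted[3] = wwywwy$w
  sorted[4] = wy$wwwyw
  sorted[5] = wywwy$ww
  sorted[6] = y$wwwyww
  sorted[7] = ywwy$www
sorted[3] = wwywwy$w

Answer: wwywwy$w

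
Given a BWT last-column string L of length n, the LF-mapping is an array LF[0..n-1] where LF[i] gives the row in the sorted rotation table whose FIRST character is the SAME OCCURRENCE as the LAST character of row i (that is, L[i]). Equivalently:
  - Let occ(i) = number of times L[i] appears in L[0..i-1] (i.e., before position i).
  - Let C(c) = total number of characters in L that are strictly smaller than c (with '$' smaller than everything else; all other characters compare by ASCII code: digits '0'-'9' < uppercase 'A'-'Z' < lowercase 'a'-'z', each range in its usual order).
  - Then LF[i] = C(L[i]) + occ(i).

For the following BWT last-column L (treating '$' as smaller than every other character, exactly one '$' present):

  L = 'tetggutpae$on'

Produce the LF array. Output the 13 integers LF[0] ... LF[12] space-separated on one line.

Answer: 9 2 10 4 5 12 11 8 1 3 0 7 6

Derivation:
Char counts: '$':1, 'a':1, 'e':2, 'g':2, 'n':1, 'o':1, 'p':1, 't':3, 'u':1
C (first-col start): C('$')=0, C('a')=1, C('e')=2, C('g')=4, C('n')=6, C('o')=7, C('p')=8, C('t')=9, C('u')=12
L[0]='t': occ=0, LF[0]=C('t')+0=9+0=9
L[1]='e': occ=0, LF[1]=C('e')+0=2+0=2
L[2]='t': occ=1, LF[2]=C('t')+1=9+1=10
L[3]='g': occ=0, LF[3]=C('g')+0=4+0=4
L[4]='g': occ=1, LF[4]=C('g')+1=4+1=5
L[5]='u': occ=0, LF[5]=C('u')+0=12+0=12
L[6]='t': occ=2, LF[6]=C('t')+2=9+2=11
L[7]='p': occ=0, LF[7]=C('p')+0=8+0=8
L[8]='a': occ=0, LF[8]=C('a')+0=1+0=1
L[9]='e': occ=1, LF[9]=C('e')+1=2+1=3
L[10]='$': occ=0, LF[10]=C('$')+0=0+0=0
L[11]='o': occ=0, LF[11]=C('o')+0=7+0=7
L[12]='n': occ=0, LF[12]=C('n')+0=6+0=6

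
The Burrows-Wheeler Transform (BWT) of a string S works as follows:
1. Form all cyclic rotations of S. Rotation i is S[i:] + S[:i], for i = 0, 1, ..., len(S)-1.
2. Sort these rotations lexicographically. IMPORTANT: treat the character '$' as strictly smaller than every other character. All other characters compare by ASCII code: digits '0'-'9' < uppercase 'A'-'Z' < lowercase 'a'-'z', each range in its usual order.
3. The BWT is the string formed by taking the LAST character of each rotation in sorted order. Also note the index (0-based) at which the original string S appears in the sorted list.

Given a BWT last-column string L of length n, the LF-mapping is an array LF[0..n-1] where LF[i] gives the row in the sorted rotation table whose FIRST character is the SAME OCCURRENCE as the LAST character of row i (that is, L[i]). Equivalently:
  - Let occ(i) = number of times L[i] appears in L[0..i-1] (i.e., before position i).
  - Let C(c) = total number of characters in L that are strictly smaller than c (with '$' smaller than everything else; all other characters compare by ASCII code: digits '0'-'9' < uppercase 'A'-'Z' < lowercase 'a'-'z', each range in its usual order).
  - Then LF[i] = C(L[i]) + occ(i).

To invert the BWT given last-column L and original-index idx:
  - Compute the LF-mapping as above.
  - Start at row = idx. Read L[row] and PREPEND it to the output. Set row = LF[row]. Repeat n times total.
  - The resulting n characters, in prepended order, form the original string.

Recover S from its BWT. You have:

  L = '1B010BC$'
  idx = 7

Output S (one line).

LF mapping: 3 5 1 4 2 6 7 0
Walk LF starting at row 7, prepending L[row]:
  step 1: row=7, L[7]='$', prepend. Next row=LF[7]=0
  step 2: row=0, L[0]='1', prepend. Next row=LF[0]=3
  step 3: row=3, L[3]='1', prepend. Next row=LF[3]=4
  step 4: row=4, L[4]='0', prepend. Next row=LF[4]=2
  step 5: row=2, L[2]='0', prepend. Next row=LF[2]=1
  step 6: row=1, L[1]='B', prepend. Next row=LF[1]=5
  step 7: row=5, L[5]='B', prepend. Next row=LF[5]=6
  step 8: row=6, L[6]='C', prepend. Next row=LF[6]=7
Reversed output: CBB0011$

Answer: CBB0011$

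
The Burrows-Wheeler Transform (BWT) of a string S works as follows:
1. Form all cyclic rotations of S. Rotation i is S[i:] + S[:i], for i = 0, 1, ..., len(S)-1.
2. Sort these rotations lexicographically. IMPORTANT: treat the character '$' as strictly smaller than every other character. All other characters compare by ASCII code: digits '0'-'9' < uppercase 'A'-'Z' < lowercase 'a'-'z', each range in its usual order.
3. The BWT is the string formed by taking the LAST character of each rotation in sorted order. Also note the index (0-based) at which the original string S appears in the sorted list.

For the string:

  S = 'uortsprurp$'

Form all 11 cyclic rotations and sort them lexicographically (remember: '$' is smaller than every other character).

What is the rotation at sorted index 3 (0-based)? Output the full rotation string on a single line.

Answer: prurp$uorts

Derivation:
All 11 rotations (rotation i = S[i:]+S[:i]):
  rot[0] = uortsprurp$
  rot[1] = ortsprurp$u
  rot[2] = rtsprurp$uo
  rot[3] = tsprurp$uor
  rot[4] = sprurp$uort
  rot[5] = prurp$uorts
  rot[6] = rurp$uortsp
  rot[7] = urp$uortspr
  rot[8] = rp$uortspru
  rot[9] = p$uortsprur
  rot[10] = $uortsprurp
Sorted (with $ < everything):
  sorted[0] = $uortsprurp
  sorted[1] = ortsprurp$u
  sorted[2] = p$uortsprur
  sorted[3] = prurp$uorts
  sorted[4] = rp$uortspru
  sorted[5] = rtsprurp$uo
  sorted[6] = rurp$uortsp
  sorted[7] = sprurp$uort
  sorted[8] = tsprurp$uor
  sorted[9] = uortsprurp$
  sorted[10] = urp$uortspr
sorted[3] = prurp$uorts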